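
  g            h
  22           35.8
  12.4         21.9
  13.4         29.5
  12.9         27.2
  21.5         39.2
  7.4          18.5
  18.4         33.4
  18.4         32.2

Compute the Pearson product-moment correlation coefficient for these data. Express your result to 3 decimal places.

0.954

n = 8, Σg = 126.4, Σh = 237.7, Σg² = 2177.86, Σh² = 7402.63, Σgh = 3992.08
nΣgh − ΣgΣh = 31936.64 − 30045.28 = 1891.36
nΣg² − (Σg)² = 17422.88 − 15976.96 = 1445.92; nΣh² − (Σh)² = 59221.04 − 56501.29 = 2719.75
r = 1891.36 / √(1445.92 × 2719.75) = 1891.36 / 1983.0635 ≈ 0.954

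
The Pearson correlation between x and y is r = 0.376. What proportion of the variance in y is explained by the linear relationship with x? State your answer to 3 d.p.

r² = (0.376)² = 0.141

0.141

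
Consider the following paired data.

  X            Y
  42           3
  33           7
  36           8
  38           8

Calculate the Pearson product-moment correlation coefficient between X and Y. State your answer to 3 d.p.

n = 4, ΣX = 149, ΣY = 26, ΣX² = 5593, ΣY² = 186, ΣXY = 949
nΣXY − ΣXΣY = 3796 − 3874 = -78
nΣX² − (ΣX)² = 22372 − 22201 = 171; nΣY² − (ΣY)² = 744 − 676 = 68
r = -78 / √(171 × 68) = -78 / 107.8332 ≈ -0.723

-0.723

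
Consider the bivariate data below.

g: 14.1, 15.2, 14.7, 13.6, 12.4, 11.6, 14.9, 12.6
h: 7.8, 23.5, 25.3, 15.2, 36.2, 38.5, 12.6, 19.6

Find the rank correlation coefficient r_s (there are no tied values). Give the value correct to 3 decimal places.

-0.500

Rank g: 5, 8, 6, 4, 2, 1, 7, 3
Rank h: 1, 5, 6, 3, 7, 8, 2, 4
d = rank(g) − rank(h): 4, 3, 0, 1, -5, -7, 5, -1; Σd² = 126
ρ = 1 − 6Σd² / [n(n²−1)] = 1 − 6×126 / (8×63) = 1 − 756/504 ≈ -0.500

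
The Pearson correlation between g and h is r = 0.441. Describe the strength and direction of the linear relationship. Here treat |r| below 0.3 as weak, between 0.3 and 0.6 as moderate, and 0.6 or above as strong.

r = 0.441 > 0 so the relationship is positive.
|r| = 0.441, which falls in the moderate range.

moderate positive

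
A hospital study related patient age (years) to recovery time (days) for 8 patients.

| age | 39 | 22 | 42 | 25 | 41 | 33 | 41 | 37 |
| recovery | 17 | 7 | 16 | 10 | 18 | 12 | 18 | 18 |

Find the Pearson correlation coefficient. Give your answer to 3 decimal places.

0.943

n = 8, Σx = 280, Σy = 116, Σx² = 10214, Σy² = 1810, Σxy = 4277
nΣxy − ΣxΣy = 34216 − 32480 = 1736
nΣx² − (Σx)² = 81712 − 78400 = 3312; nΣy² − (Σy)² = 14480 − 13456 = 1024
r = 1736 / √(3312 × 1024) = 1736 / 1841.5993 ≈ 0.943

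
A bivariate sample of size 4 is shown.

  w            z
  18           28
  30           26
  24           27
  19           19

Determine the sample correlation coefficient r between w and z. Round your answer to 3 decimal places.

0.267

n = 4, Σw = 91, Σz = 100, Σw² = 2161, Σz² = 2550, Σwz = 2293
nΣwz − ΣwΣz = 9172 − 9100 = 72
nΣw² − (Σw)² = 8644 − 8281 = 363; nΣz² − (Σz)² = 10200 − 10000 = 200
r = 72 / √(363 × 200) = 72 / 269.4439 ≈ 0.267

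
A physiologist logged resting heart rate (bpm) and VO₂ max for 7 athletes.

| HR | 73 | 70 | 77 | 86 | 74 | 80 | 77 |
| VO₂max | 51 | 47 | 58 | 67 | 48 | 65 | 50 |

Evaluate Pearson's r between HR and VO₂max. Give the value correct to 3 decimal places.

0.897

n = 7, Σx = 537, Σy = 386, Σx² = 41359, Σy² = 21692, Σxy = 29843
nΣxy − ΣxΣy = 208901 − 207282 = 1619
nΣx² − (Σx)² = 289513 − 288369 = 1144; nΣy² − (Σy)² = 151844 − 148996 = 2848
r = 1619 / √(1144 × 2848) = 1619 / 1805.0241 ≈ 0.897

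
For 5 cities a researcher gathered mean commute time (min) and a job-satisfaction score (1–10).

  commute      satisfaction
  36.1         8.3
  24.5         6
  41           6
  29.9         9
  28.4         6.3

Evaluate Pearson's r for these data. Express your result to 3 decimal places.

0.058

n = 5, Σx = 159.9, Σy = 35.6, Σx² = 5285.03, Σy² = 261.58, Σxy = 1140.65
nΣxy − ΣxΣy = 5703.25 − 5692.44 = 10.81
nΣx² − (Σx)² = 26425.15 − 25568.01 = 857.14; nΣy² − (Σy)² = 1307.9 − 1267.36 = 40.54
r = 10.81 / √(857.14 × 40.54) = 10.81 / 186.4094 ≈ 0.058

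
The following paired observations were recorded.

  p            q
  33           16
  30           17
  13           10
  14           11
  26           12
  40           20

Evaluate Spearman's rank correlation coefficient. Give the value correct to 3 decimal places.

0.943

Rank p: 5, 4, 1, 2, 3, 6
Rank q: 4, 5, 1, 2, 3, 6
d = rank(p) − rank(q): 1, -1, 0, 0, 0, 0; Σd² = 2
ρ = 1 − 6Σd² / [n(n²−1)] = 1 − 6×2 / (6×35) = 1 − 12/210 ≈ 0.943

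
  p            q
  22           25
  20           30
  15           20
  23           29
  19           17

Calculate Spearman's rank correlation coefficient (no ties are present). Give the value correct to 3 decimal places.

0.600

Rank p: 4, 3, 1, 5, 2
Rank q: 3, 5, 2, 4, 1
d = rank(p) − rank(q): 1, -2, -1, 1, 1; Σd² = 8
ρ = 1 − 6Σd² / [n(n²−1)] = 1 − 6×8 / (5×24) = 1 − 48/120 ≈ 0.600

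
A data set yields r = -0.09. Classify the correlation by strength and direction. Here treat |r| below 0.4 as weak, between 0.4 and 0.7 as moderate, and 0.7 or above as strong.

r = -0.09 < 0 so the relationship is negative.
|r| = 0.09, which falls in the weak range.

weak negative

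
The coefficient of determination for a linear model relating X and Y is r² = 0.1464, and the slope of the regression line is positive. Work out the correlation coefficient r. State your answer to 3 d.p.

|r| = √0.1464 = 0.383
The association is positive, so r = 0.383.

0.383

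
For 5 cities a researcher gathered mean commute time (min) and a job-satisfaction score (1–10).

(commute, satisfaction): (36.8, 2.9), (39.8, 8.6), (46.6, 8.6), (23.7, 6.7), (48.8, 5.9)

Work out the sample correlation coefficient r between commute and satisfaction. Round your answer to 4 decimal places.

0.1777

n = 5, Σx = 195.7, Σy = 32.7, Σx² = 8052.97, Σy² = 236.03, Σxy = 1296.47
nΣxy − ΣxΣy = 6482.35 − 6399.39 = 82.96
nΣx² − (Σx)² = 40264.85 − 38298.49 = 1966.36; nΣy² − (Σy)² = 1180.15 − 1069.29 = 110.86
r = 82.96 / √(1966.36 × 110.86) = 82.96 / 466.8947 ≈ 0.1777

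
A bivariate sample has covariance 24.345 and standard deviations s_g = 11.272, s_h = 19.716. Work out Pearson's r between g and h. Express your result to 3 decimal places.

0.110

r = Cov(g,h) / (s_g · s_h) = 24.345 / (11.272 × 19.716)
  = 24.345 / 222.2388 ≈ 0.110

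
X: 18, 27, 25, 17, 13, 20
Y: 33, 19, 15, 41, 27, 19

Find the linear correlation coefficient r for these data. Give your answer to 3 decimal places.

n = 6, ΣX = 120, ΣY = 154, ΣX² = 2536, ΣY² = 4446, ΣXY = 2910
nΣXY − ΣXΣY = 17460 − 18480 = -1020
nΣX² − (ΣX)² = 15216 − 14400 = 816; nΣY² − (ΣY)² = 26676 − 23716 = 2960
r = -1020 / √(816 × 2960) = -1020 / 1554.1429 ≈ -0.656

-0.656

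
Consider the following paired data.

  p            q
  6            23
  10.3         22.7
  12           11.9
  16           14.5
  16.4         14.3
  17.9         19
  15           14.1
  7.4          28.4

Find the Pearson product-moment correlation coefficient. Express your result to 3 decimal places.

n = 8, Σp = 101, Σq = 147.9, Σp² = 1411.22, Σq² = 2967.01, Σpq = 1742.89
nΣpq − ΣpΣq = 13943.12 − 14937.9 = -994.78
nΣp² − (Σp)² = 11289.76 − 10201 = 1088.76; nΣq² − (Σq)² = 23736.08 − 21874.41 = 1861.67
r = -994.78 / √(1088.76 × 1861.67) = -994.78 / 1423.6965 ≈ -0.699

-0.699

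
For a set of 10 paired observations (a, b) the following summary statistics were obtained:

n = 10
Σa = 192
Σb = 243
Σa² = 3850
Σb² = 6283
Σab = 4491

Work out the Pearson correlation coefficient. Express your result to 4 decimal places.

-0.7020

r = (nΣab − ΣaΣb) / √[(nΣa² − (Σa)²)(nΣb² − (Σb)²)]
Numerator: 10×4491 − 192×243 = -1746
Denominator: √[(38500 − 36864)(62830 − 59049)] = √[1636 × 3781] = 2487.1100
r = -1746 / 2487.1100 ≈ -0.7020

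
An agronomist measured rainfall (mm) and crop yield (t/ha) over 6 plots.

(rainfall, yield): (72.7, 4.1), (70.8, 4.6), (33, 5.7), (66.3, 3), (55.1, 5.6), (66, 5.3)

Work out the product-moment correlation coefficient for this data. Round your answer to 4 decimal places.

-0.6108

n = 6, Σx = 363.9, Σy = 28.3, Σx² = 23174.63, Σy² = 138.91, Σxy = 1669.11
nΣxy − ΣxΣy = 10014.66 − 10298.37 = -283.71
nΣx² − (Σx)² = 139047.78 − 132423.21 = 6624.57; nΣy² − (Σy)² = 833.46 − 800.89 = 32.57
r = -283.71 / √(6624.57 × 32.57) = -283.71 / 464.5021 ≈ -0.6108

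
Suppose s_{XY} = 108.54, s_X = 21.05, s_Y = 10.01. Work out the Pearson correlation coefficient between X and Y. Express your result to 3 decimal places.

0.515

r = Cov(X,Y) / (s_X · s_Y) = 108.54 / (21.05 × 10.01)
  = 108.54 / 210.7105 ≈ 0.515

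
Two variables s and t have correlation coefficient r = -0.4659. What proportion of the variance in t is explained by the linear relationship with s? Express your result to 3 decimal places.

0.217

r² = (-0.4659)² = 0.217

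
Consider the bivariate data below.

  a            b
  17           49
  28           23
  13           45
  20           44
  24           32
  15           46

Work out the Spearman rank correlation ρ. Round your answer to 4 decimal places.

Rank a: 3, 6, 1, 4, 5, 2
Rank b: 6, 1, 4, 3, 2, 5
d = rank(a) − rank(b): -3, 5, -3, 1, 3, -3; Σd² = 62
ρ = 1 − 6Σd² / [n(n²−1)] = 1 − 6×62 / (6×35) = 1 − 372/210 ≈ -0.7714

-0.7714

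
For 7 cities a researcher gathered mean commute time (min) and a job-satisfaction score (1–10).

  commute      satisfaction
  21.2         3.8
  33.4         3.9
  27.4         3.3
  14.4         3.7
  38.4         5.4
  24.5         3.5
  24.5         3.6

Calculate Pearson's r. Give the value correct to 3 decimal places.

n = 7, Σx = 183.8, Σy = 27.2, Σx² = 5198.18, Σy² = 108.6, Σxy = 735.83
nΣxy − ΣxΣy = 5150.81 − 4999.36 = 151.45
nΣx² − (Σx)² = 36387.26 − 33782.44 = 2604.82; nΣy² − (Σy)² = 760.2 − 739.84 = 20.36
r = 151.45 / √(2604.82 × 20.36) = 151.45 / 230.2914 ≈ 0.658

0.658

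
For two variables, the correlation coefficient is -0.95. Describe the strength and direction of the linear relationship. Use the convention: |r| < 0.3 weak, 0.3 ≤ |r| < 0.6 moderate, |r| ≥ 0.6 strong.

strong negative

r = -0.95 < 0 so the relationship is negative.
|r| = 0.95, which falls in the strong range.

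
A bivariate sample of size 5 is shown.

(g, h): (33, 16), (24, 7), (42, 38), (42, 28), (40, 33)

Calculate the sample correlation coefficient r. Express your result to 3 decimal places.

0.943

n = 5, Σg = 181, Σh = 122, Σg² = 6793, Σh² = 3622, Σgh = 4788
nΣgh − ΣgΣh = 23940 − 22082 = 1858
nΣg² − (Σg)² = 33965 − 32761 = 1204; nΣh² − (Σh)² = 18110 − 14884 = 3226
r = 1858 / √(1204 × 3226) = 1858 / 1970.8130 ≈ 0.943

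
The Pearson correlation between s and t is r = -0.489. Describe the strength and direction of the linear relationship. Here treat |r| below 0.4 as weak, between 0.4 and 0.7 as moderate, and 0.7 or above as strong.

moderate negative

r = -0.489 < 0 so the relationship is negative.
|r| = 0.489, which falls in the moderate range.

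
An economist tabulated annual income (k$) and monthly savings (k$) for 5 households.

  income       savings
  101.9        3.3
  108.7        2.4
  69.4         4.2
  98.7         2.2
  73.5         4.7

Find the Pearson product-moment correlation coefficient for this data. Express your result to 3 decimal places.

-0.878

n = 5, Σx = 452.2, Σy = 16.8, Σx² = 42159.6, Σy² = 61.22, Σxy = 1451.22
nΣxy − ΣxΣy = 7256.1 − 7596.96 = -340.86
nΣx² − (Σx)² = 210798 − 204484.84 = 6313.16; nΣy² − (Σy)² = 306.1 − 282.24 = 23.86
r = -340.86 / √(6313.16 × 23.86) = -340.86 / 388.1134 ≈ -0.878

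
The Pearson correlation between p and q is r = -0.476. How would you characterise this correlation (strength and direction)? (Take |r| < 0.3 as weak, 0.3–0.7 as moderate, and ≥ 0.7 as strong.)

r = -0.476 < 0 so the relationship is negative.
|r| = 0.476, which falls in the moderate range.

moderate negative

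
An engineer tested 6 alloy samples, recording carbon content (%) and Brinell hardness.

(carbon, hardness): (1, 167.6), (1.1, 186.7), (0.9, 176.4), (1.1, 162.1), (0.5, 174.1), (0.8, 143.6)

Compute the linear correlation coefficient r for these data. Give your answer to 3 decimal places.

0.150

n = 6, Σx = 5.4, Σy = 1010.5, Σx² = 5.12, Σy² = 171271.79, Σxy = 911.97
nΣxy − ΣxΣy = 5471.82 − 5456.7 = 15.12
nΣx² − (Σx)² = 30.72 − 29.16 = 1.56; nΣy² − (Σy)² = 1027630.74 − 1021110.25 = 6520.49
r = 15.12 / √(1.56 × 6520.49) = 15.12 / 100.8562 ≈ 0.150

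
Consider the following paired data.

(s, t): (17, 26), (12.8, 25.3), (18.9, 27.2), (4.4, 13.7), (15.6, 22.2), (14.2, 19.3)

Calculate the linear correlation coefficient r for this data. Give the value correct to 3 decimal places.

0.876

n = 6, Σs = 82.9, Σt = 133.7, Σs² = 1274.41, Σt² = 3108.95, Σst = 1960.58
nΣst − ΣsΣt = 11763.48 − 11083.73 = 679.75
nΣs² − (Σs)² = 7646.46 − 6872.41 = 774.05; nΣt² − (Σt)² = 18653.7 − 17875.69 = 778.01
r = 679.75 / √(774.05 × 778.01) = 679.75 / 776.0275 ≈ 0.876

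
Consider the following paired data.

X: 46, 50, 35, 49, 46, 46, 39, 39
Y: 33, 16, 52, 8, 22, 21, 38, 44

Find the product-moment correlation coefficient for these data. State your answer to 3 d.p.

-0.939

n = 8, ΣX = 350, ΣY = 234, ΣX² = 15516, ΣY² = 8418, ΣXY = 9706
nΣXY − ΣXΣY = 77648 − 81900 = -4252
nΣX² − (ΣX)² = 124128 − 122500 = 1628; nΣY² − (ΣY)² = 67344 − 54756 = 12588
r = -4252 / √(1628 × 12588) = -4252 / 4526.9486 ≈ -0.939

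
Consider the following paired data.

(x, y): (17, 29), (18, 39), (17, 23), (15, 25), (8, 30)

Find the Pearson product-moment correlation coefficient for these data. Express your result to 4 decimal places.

n = 5, Σx = 75, Σy = 146, Σx² = 1191, Σy² = 4416, Σxy = 2201
nΣxy − ΣxΣy = 11005 − 10950 = 55
nΣx² − (Σx)² = 5955 − 5625 = 330; nΣy² − (Σy)² = 22080 − 21316 = 764
r = 55 / √(330 × 764) = 55 / 502.1155 ≈ 0.1095

0.1095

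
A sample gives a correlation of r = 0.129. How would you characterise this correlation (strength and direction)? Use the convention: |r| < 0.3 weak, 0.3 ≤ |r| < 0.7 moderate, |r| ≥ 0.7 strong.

weak positive

r = 0.129 > 0 so the relationship is positive.
|r| = 0.129, which falls in the weak range.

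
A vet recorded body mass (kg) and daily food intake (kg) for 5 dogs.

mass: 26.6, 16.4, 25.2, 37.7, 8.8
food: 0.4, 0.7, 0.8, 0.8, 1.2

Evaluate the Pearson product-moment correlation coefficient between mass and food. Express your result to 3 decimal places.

n = 5, Σx = 114.7, Σy = 3.9, Σx² = 3110.29, Σy² = 3.37, Σxy = 83
nΣxy − ΣxΣy = 415 − 447.33 = -32.33
nΣx² − (Σx)² = 15551.45 − 13156.09 = 2395.36; nΣy² − (Σy)² = 16.85 − 15.21 = 1.64
r = -32.33 / √(2395.36 × 1.64) = -32.33 / 62.6769 ≈ -0.516

-0.516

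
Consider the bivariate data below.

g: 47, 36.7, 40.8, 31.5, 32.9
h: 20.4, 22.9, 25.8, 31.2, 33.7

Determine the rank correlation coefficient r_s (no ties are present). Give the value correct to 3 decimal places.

-0.800

Rank g: 5, 3, 4, 1, 2
Rank h: 1, 2, 3, 4, 5
d = rank(g) − rank(h): 4, 1, 1, -3, -3; Σd² = 36
ρ = 1 − 6Σd² / [n(n²−1)] = 1 − 6×36 / (5×24) = 1 − 216/120 ≈ -0.800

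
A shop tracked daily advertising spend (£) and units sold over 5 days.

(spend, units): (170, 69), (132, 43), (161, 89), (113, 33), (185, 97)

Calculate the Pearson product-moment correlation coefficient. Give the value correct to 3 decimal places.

n = 5, Σx = 761, Σy = 331, Σx² = 119239, Σy² = 25029, Σxy = 53409
nΣxy − ΣxΣy = 267045 − 251891 = 15154
nΣx² − (Σx)² = 596195 − 579121 = 17074; nΣy² − (Σy)² = 125145 − 109561 = 15584
r = 15154 / √(17074 × 15584) = 15154 / 16311.9961 ≈ 0.929

0.929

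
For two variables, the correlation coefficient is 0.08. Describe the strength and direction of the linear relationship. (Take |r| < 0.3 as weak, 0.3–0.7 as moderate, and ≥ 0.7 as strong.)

weak positive

r = 0.08 > 0 so the relationship is positive.
|r| = 0.08, which falls in the weak range.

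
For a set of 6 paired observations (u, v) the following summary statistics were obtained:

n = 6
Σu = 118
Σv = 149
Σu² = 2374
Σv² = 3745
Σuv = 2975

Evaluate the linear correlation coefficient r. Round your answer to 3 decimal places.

0.913

r = (nΣuv − ΣuΣv) / √[(nΣu² − (Σu)²)(nΣv² − (Σv)²)]
Numerator: 6×2975 − 118×149 = 268
Denominator: √[(14244 − 13924)(22470 − 22201)] = √[320 × 269] = 293.3939
r = 268 / 293.3939 ≈ 0.913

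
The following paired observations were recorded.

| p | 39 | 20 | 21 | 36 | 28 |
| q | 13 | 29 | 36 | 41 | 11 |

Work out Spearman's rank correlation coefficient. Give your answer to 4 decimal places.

-0.1000

Rank p: 5, 1, 2, 4, 3
Rank q: 2, 3, 4, 5, 1
d = rank(p) − rank(q): 3, -2, -2, -1, 2; Σd² = 22
ρ = 1 − 6Σd² / [n(n²−1)] = 1 − 6×22 / (5×24) = 1 − 132/120 ≈ -0.1000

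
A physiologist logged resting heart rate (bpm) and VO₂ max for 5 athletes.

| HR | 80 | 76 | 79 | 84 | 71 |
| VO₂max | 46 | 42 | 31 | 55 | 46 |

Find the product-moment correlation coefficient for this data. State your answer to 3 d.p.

0.279

n = 5, Σx = 390, Σy = 220, Σx² = 30514, Σy² = 9982, Σxy = 17207
nΣxy − ΣxΣy = 86035 − 85800 = 235
nΣx² − (Σx)² = 152570 − 152100 = 470; nΣy² − (Σy)² = 49910 − 48400 = 1510
r = 235 / √(470 × 1510) = 235 / 842.4369 ≈ 0.279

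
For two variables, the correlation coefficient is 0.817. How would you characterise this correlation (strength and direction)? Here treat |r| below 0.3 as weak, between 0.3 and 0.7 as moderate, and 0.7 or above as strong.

strong positive

r = 0.817 > 0 so the relationship is positive.
|r| = 0.817, which falls in the strong range.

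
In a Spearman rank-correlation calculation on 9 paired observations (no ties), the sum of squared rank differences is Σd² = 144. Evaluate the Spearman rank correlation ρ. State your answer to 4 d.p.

ρ = 1 − 6Σd² / [n(n²−1)] = 1 − 6×144 / (9×80)
  = 1 − 864/720 = 1 − 1.20000 ≈ -0.2000

-0.2000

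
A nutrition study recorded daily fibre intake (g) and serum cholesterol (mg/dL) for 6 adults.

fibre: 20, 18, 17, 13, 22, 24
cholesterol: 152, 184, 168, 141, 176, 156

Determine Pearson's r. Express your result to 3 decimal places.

0.300

n = 6, Σx = 114, Σy = 977, Σx² = 2242, Σy² = 160377, Σxy = 18657
nΣxy − ΣxΣy = 111942 − 111378 = 564
nΣx² − (Σx)² = 13452 − 12996 = 456; nΣy² − (Σy)² = 962262 − 954529 = 7733
r = 564 / √(456 × 7733) = 564 / 1877.8307 ≈ 0.300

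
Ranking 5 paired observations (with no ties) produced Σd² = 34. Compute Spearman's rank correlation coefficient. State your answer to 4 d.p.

-0.7000

ρ = 1 − 6Σd² / [n(n²−1)] = 1 − 6×34 / (5×24)
  = 1 − 204/120 = 1 − 1.70000 ≈ -0.7000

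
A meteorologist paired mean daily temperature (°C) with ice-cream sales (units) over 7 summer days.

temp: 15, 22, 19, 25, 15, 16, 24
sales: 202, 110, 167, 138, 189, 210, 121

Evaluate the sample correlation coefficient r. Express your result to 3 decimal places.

n = 7, Σx = 136, Σy = 1137, Σx² = 2752, Σy² = 194299, Σxy = 21172
nΣxy − ΣxΣy = 148204 − 154632 = -6428
nΣx² − (Σx)² = 19264 − 18496 = 768; nΣy² − (Σy)² = 1360093 − 1292769 = 67324
r = -6428 / √(768 × 67324) = -6428 / 7190.6072 ≈ -0.894

-0.894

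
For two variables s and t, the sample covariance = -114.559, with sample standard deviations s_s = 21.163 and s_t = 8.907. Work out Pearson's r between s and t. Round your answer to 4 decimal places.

-0.6077

r = Cov(s,t) / (s_s · s_t) = -114.559 / (21.163 × 8.907)
  = -114.559 / 188.4988 ≈ -0.6077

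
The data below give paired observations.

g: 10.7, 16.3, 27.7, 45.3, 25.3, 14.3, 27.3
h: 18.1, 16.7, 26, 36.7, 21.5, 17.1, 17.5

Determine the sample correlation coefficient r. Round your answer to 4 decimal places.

0.8890

n = 7, Σg = 166.9, Σh = 153.6, Σg² = 4789.43, Σh² = 3690.3, Σgh = 4114.82
nΣgh − ΣgΣh = 28803.74 − 25635.84 = 3167.9
nΣg² − (Σg)² = 33526.01 − 27855.61 = 5670.4; nΣh² − (Σh)² = 25832.1 − 23592.96 = 2239.14
r = 3167.9 / √(5670.4 × 2239.14) = 3167.9 / 3563.2597 ≈ 0.8890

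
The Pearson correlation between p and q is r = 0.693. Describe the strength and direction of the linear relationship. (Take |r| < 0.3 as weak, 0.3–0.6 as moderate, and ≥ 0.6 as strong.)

strong positive

r = 0.693 > 0 so the relationship is positive.
|r| = 0.693, which falls in the strong range.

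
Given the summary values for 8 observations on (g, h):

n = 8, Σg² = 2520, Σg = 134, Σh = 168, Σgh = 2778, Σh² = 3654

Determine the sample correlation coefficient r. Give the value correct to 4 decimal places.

r = (nΣgh − ΣgΣh) / √[(nΣg² − (Σg)²)(nΣh² − (Σh)²)]
Numerator: 8×2778 − 134×168 = -288
Denominator: √[(20160 − 17956)(29232 − 28224)] = √[2204 × 1008] = 1490.5140
r = -288 / 1490.5140 ≈ -0.1932

-0.1932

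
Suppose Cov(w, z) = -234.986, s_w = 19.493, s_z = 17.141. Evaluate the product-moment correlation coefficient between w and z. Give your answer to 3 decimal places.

r = Cov(w,z) / (s_w · s_z) = -234.986 / (19.493 × 17.141)
  = -234.986 / 334.1295 ≈ -0.703

-0.703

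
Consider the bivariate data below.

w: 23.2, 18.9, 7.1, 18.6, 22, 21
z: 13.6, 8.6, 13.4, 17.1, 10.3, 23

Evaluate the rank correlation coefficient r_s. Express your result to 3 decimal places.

0.029

Rank w: 6, 3, 1, 2, 5, 4
Rank z: 4, 1, 3, 5, 2, 6
d = rank(w) − rank(z): 2, 2, -2, -3, 3, -2; Σd² = 34
ρ = 1 − 6Σd² / [n(n²−1)] = 1 − 6×34 / (6×35) = 1 − 204/210 ≈ 0.029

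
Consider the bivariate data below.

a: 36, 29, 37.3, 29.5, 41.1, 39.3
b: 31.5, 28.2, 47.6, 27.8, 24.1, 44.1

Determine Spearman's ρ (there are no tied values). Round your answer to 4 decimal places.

0.0286

Rank a: 3, 1, 4, 2, 6, 5
Rank b: 4, 3, 6, 2, 1, 5
d = rank(a) − rank(b): -1, -2, -2, 0, 5, 0; Σd² = 34
ρ = 1 − 6Σd² / [n(n²−1)] = 1 − 6×34 / (6×35) = 1 − 204/210 ≈ 0.0286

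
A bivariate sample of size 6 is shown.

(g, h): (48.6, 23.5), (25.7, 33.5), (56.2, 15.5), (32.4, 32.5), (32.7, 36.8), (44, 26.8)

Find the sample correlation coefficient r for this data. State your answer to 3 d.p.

-0.936

n = 6, Σg = 239.6, Σh = 168.6, Σg² = 10235.94, Σh² = 5043.48, Σgh = 6309.71
nΣgh − ΣgΣh = 37858.26 − 40396.56 = -2538.3
nΣg² − (Σg)² = 61415.64 − 57408.16 = 4007.48; nΣh² − (Σh)² = 30260.88 − 28425.96 = 1834.92
r = -2538.3 / √(4007.48 × 1834.92) = -2538.3 / 2711.7163 ≈ -0.936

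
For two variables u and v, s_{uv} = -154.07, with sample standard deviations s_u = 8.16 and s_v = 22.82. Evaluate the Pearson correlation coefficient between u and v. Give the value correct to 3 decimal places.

r = Cov(u,v) / (s_u · s_v) = -154.07 / (8.16 × 22.82)
  = -154.07 / 186.2112 ≈ -0.827

-0.827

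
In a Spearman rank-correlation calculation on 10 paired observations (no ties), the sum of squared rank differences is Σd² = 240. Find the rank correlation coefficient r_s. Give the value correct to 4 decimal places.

-0.4545

ρ = 1 − 6Σd² / [n(n²−1)] = 1 − 6×240 / (10×99)
  = 1 − 1440/990 = 1 − 1.45455 ≈ -0.4545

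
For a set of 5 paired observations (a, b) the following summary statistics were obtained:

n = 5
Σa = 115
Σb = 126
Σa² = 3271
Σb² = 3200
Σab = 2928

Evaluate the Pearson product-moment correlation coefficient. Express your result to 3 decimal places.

r = (nΣab − ΣaΣb) / √[(nΣa² − (Σa)²)(nΣb² − (Σb)²)]
Numerator: 5×2928 − 115×126 = 150
Denominator: √[(16355 − 13225)(16000 − 15876)] = √[3130 × 124] = 622.9928
r = 150 / 622.9928 ≈ 0.241

0.241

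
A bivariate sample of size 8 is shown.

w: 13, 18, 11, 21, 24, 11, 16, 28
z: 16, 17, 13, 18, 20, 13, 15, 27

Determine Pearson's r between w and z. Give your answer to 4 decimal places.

0.9384

n = 8, Σw = 142, Σz = 139, Σw² = 2792, Σz² = 2561, Σwz = 2654
nΣwz − ΣwΣz = 21232 − 19738 = 1494
nΣw² − (Σw)² = 22336 − 20164 = 2172; nΣz² − (Σz)² = 20488 − 19321 = 1167
r = 1494 / √(2172 × 1167) = 1494 / 1592.0817 ≈ 0.9384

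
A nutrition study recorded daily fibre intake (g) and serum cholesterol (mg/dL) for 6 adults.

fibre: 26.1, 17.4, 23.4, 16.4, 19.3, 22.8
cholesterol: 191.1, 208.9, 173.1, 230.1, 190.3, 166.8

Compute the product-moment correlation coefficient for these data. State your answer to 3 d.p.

-0.740

n = 6, Σx = 125.4, Σy = 1160.3, Σx² = 2692.82, Σy² = 227104.37, Σxy = 23922.58
nΣxy − ΣxΣy = 143535.48 − 145501.62 = -1966.14
nΣx² − (Σx)² = 16156.92 − 15725.16 = 431.76; nΣy² − (Σy)² = 1362626.22 − 1346296.09 = 16330.13
r = -1966.14 / √(431.76 × 16330.13) = -1966.14 / 2655.3148 ≈ -0.740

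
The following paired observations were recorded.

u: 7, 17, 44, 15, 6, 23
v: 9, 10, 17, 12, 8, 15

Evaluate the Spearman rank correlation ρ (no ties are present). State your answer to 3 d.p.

0.943

Rank u: 2, 4, 6, 3, 1, 5
Rank v: 2, 3, 6, 4, 1, 5
d = rank(u) − rank(v): 0, 1, 0, -1, 0, 0; Σd² = 2
ρ = 1 − 6Σd² / [n(n²−1)] = 1 − 6×2 / (6×35) = 1 − 12/210 ≈ 0.943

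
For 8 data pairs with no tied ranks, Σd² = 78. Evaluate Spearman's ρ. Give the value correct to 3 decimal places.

0.071

ρ = 1 − 6Σd² / [n(n²−1)] = 1 − 6×78 / (8×63)
  = 1 − 468/504 = 1 − 0.9286 ≈ 0.071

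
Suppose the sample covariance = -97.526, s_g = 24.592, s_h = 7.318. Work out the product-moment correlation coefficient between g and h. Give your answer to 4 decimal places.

r = Cov(g,h) / (s_g · s_h) = -97.526 / (24.592 × 7.318)
  = -97.526 / 179.9643 ≈ -0.5419

-0.5419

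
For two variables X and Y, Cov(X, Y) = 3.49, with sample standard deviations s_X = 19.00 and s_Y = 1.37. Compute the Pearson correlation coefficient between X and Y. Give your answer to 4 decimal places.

0.1341

r = Cov(X,Y) / (s_X · s_Y) = 3.49 / (19.00 × 1.37)
  = 3.49 / 26.0300 ≈ 0.1341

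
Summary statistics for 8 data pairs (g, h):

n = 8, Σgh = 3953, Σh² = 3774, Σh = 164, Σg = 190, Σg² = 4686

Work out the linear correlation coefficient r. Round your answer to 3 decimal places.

0.217

r = (nΣgh − ΣgΣh) / √[(nΣg² − (Σg)²)(nΣh² − (Σh)²)]
Numerator: 8×3953 − 190×164 = 464
Denominator: √[(37488 − 36100)(30192 − 26896)] = √[1388 × 3296] = 2138.8894
r = 464 / 2138.8894 ≈ 0.217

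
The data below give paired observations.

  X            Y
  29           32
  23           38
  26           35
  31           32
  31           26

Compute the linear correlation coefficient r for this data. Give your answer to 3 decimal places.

-0.876

n = 5, ΣX = 140, ΣY = 163, ΣX² = 3968, ΣY² = 5393, ΣXY = 4510
nΣXY − ΣXΣY = 22550 − 22820 = -270
nΣX² − (ΣX)² = 19840 − 19600 = 240; nΣY² − (ΣY)² = 26965 − 26569 = 396
r = -270 / √(240 × 396) = -270 / 308.2856 ≈ -0.876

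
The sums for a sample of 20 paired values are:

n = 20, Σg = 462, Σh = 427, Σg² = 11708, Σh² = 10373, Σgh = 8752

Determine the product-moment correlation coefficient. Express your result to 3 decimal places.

-0.974

r = (nΣgh − ΣgΣh) / √[(nΣg² − (Σg)²)(nΣh² − (Σh)²)]
Numerator: 20×8752 − 462×427 = -22234
Denominator: √[(234160 − 213444)(207460 − 182329)] = √[20716 × 25131] = 22816.9629
r = -22234 / 22816.9629 ≈ -0.974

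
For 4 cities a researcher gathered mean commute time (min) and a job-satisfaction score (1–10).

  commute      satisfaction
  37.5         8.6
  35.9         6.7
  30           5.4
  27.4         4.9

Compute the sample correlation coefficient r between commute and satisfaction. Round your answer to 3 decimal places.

n = 4, Σx = 130.8, Σy = 25.6, Σx² = 4345.82, Σy² = 172.02, Σxy = 859.29
nΣxy − ΣxΣy = 3437.16 − 3348.48 = 88.68
nΣx² − (Σx)² = 17383.28 − 17108.64 = 274.64; nΣy² − (Σy)² = 688.08 − 655.36 = 32.72
r = 88.68 / √(274.64 × 32.72) = 88.68 / 94.7957 ≈ 0.935

0.935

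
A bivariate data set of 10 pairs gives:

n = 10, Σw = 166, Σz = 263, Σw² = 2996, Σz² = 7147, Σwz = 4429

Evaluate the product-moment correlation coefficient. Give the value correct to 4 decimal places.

r = (nΣwz − ΣwΣz) / √[(nΣw² − (Σw)²)(nΣz² − (Σz)²)]
Numerator: 10×4429 − 166×263 = 632
Denominator: √[(29960 − 27556)(71470 − 69169)] = √[2404 × 2301] = 2351.9362
r = 632 / 2351.9362 ≈ 0.2687

0.2687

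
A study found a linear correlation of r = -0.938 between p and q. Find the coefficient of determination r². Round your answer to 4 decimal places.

0.8798

r² = (-0.938)² = 0.8798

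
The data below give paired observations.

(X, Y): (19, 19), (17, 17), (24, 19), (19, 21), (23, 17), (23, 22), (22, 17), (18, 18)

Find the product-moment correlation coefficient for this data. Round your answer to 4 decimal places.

n = 8, ΣX = 165, ΣY = 150, ΣX² = 3453, ΣY² = 2838, ΣXY = 3100
nΣXY − ΣXΣY = 24800 − 24750 = 50
nΣX² − (ΣX)² = 27624 − 27225 = 399; nΣY² − (ΣY)² = 22704 − 22500 = 204
r = 50 / √(399 × 204) = 50 / 285.2998 ≈ 0.1753

0.1753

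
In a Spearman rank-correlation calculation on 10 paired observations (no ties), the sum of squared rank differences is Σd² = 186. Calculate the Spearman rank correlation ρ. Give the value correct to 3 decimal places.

-0.127

ρ = 1 − 6Σd² / [n(n²−1)] = 1 − 6×186 / (10×99)
  = 1 − 1116/990 = 1 − 1.1273 ≈ -0.127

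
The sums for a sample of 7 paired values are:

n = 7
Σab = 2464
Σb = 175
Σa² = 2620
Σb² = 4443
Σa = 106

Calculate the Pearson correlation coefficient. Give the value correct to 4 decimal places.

-0.7080

r = (nΣab − ΣaΣb) / √[(nΣa² − (Σa)²)(nΣb² − (Σb)²)]
Numerator: 7×2464 − 106×175 = -1302
Denominator: √[(18340 − 11236)(31101 − 30625)] = √[7104 × 476] = 1838.8866
r = -1302 / 1838.8866 ≈ -0.7080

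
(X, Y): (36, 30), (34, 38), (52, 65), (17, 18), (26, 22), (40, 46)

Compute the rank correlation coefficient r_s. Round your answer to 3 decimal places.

0.943

Rank X: 4, 3, 6, 1, 2, 5
Rank Y: 3, 4, 6, 1, 2, 5
d = rank(X) − rank(Y): 1, -1, 0, 0, 0, 0; Σd² = 2
ρ = 1 − 6Σd² / [n(n²−1)] = 1 − 6×2 / (6×35) = 1 − 12/210 ≈ 0.943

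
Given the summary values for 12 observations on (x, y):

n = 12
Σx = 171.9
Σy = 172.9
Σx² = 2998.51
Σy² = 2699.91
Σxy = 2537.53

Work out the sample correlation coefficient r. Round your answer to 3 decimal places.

0.182

r = (nΣxy − ΣxΣy) / √[(nΣx² − (Σx)²)(nΣy² − (Σy)²)]
Numerator: 12×2537.53 − 171.9×172.9 = 728.85
Denominator: √[(35982.12 − 29549.61)(32398.92 − 29894.41)] = √[6432.51 × 2504.51] = 4013.7620
r = 728.85 / 4013.7620 ≈ 0.182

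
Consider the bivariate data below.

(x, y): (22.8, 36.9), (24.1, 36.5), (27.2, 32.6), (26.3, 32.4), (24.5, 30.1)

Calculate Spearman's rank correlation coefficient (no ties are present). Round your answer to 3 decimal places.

-0.600

Rank x: 1, 2, 5, 4, 3
Rank y: 5, 4, 3, 2, 1
d = rank(x) − rank(y): -4, -2, 2, 2, 2; Σd² = 32
ρ = 1 − 6Σd² / [n(n²−1)] = 1 − 6×32 / (5×24) = 1 − 192/120 ≈ -0.600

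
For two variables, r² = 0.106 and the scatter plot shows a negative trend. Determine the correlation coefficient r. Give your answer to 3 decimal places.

|r| = √0.106 = 0.326
The association is negative, so r = −0.326.

-0.326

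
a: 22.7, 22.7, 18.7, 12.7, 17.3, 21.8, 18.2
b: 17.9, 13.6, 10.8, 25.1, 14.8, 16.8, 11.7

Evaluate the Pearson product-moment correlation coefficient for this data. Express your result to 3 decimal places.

n = 7, Σa = 134.1, Σb = 110.7, Σa² = 2647.33, Σb² = 1890.19, Σab = 2071
nΣab − ΣaΣb = 14497 − 14844.87 = -347.87
nΣa² − (Σa)² = 18531.31 − 17982.81 = 548.5; nΣb² − (Σb)² = 13231.33 − 12254.49 = 976.84
r = -347.87 / √(548.5 × 976.84) = -347.87 / 731.9814 ≈ -0.475

-0.475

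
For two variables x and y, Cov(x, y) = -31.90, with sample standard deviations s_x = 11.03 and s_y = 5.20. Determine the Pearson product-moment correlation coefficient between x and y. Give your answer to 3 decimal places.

-0.556

r = Cov(x,y) / (s_x · s_y) = -31.90 / (11.03 × 5.20)
  = -31.90 / 57.3560 ≈ -0.556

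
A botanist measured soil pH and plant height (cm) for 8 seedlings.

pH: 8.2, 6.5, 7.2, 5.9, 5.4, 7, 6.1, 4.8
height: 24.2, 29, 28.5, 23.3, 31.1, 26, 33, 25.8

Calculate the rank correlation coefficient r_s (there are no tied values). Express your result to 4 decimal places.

Rank pH: 8, 5, 7, 3, 2, 6, 4, 1
Rank height: 2, 6, 5, 1, 7, 4, 8, 3
d = rank(pH) − rank(height): 6, -1, 2, 2, -5, 2, -4, -2; Σd² = 94
ρ = 1 − 6Σd² / [n(n²−1)] = 1 − 6×94 / (8×63) = 1 − 564/504 ≈ -0.1190

-0.1190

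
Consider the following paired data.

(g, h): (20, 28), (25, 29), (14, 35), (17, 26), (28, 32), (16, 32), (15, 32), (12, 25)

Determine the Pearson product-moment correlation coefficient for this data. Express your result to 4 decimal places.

n = 8, Σg = 147, Σh = 239, Σg² = 2919, Σh² = 7223, Σgh = 4405
nΣgh − ΣgΣh = 35240 − 35133 = 107
nΣg² − (Σg)² = 23352 − 21609 = 1743; nΣh² − (Σh)² = 57784 − 57121 = 663
r = 107 / √(1743 × 663) = 107 / 1074.9926 ≈ 0.0995

0.0995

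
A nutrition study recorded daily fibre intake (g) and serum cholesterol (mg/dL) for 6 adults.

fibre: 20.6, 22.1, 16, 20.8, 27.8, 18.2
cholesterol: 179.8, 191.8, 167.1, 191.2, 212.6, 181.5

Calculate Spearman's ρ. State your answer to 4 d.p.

Rank fibre: 3, 5, 1, 4, 6, 2
Rank cholesterol: 2, 5, 1, 4, 6, 3
d = rank(fibre) − rank(cholesterol): 1, 0, 0, 0, 0, -1; Σd² = 2
ρ = 1 − 6Σd² / [n(n²−1)] = 1 − 6×2 / (6×35) = 1 − 12/210 ≈ 0.9429

0.9429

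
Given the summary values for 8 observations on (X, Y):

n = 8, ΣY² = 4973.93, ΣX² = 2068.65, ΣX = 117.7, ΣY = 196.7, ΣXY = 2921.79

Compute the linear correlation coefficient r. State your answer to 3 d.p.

0.129

r = (nΣXY − ΣXΣY) / √[(nΣX² − (ΣX)²)(nΣY² − (ΣY)²)]
Numerator: 8×2921.79 − 117.7×196.7 = 222.73
Denominator: √[(16549.2 − 13853.29)(39791.44 − 38690.89)] = √[2695.91 × 1100.55] = 1722.4935
r = 222.73 / 1722.4935 ≈ 0.129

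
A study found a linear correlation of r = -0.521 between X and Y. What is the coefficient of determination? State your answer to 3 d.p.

r² = (-0.521)² = 0.271

0.271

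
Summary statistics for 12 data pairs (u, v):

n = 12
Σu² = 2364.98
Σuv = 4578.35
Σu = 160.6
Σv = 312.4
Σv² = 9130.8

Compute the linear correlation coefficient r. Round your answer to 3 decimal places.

0.857

r = (nΣuv − ΣuΣv) / √[(nΣu² − (Σu)²)(nΣv² − (Σv)²)]
Numerator: 12×4578.35 − 160.6×312.4 = 4768.76
Denominator: √[(28379.76 − 25792.36)(109569.6 − 97593.76)] = √[2587.4 × 11975.84] = 5566.5329
r = 4768.76 / 5566.5329 ≈ 0.857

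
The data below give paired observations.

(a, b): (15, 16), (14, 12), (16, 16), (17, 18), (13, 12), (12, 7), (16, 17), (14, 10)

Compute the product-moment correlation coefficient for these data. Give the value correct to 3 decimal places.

0.935

n = 8, Σa = 117, Σb = 108, Σa² = 1731, Σb² = 1562, Σab = 1622
nΣab − ΣaΣb = 12976 − 12636 = 340
nΣa² − (Σa)² = 13848 − 13689 = 159; nΣb² − (Σb)² = 12496 − 11664 = 832
r = 340 / √(159 × 832) = 340 / 363.7142 ≈ 0.935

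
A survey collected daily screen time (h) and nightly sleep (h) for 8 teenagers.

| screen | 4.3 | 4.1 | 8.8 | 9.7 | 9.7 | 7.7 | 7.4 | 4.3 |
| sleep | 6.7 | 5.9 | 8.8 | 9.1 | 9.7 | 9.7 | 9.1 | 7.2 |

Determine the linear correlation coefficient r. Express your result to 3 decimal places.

n = 8, Σx = 56, Σy = 66.2, Σx² = 433.46, Σy² = 562.78, Σxy = 485.79
nΣxy − ΣxΣy = 3886.32 − 3707.2 = 179.12
nΣx² − (Σx)² = 3467.68 − 3136 = 331.68; nΣy² − (Σy)² = 4502.24 − 4382.44 = 119.8
r = 179.12 / √(331.68 × 119.8) = 179.12 / 199.3371 ≈ 0.899

0.899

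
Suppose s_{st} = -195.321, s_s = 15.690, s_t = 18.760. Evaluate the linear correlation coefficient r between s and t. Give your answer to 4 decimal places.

r = Cov(s,t) / (s_s · s_t) = -195.321 / (15.690 × 18.760)
  = -195.321 / 294.3444 ≈ -0.6636

-0.6636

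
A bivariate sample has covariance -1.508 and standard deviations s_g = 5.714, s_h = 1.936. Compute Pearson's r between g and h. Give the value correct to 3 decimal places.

-0.136

r = Cov(g,h) / (s_g · s_h) = -1.508 / (5.714 × 1.936)
  = -1.508 / 11.0623 ≈ -0.136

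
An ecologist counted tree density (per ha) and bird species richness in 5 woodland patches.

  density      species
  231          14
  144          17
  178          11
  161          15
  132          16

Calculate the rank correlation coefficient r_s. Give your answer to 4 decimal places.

Rank density: 5, 2, 4, 3, 1
Rank species: 2, 5, 1, 3, 4
d = rank(density) − rank(species): 3, -3, 3, 0, -3; Σd² = 36
ρ = 1 − 6Σd² / [n(n²−1)] = 1 − 6×36 / (5×24) = 1 − 216/120 ≈ -0.8000

-0.8000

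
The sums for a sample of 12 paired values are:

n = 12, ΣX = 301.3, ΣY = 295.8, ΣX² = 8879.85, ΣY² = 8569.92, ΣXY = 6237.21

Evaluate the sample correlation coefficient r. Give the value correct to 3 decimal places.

r = (nΣXY − ΣXΣY) / √[(nΣX² − (ΣX)²)(nΣY² − (ΣY)²)]
Numerator: 12×6237.21 − 301.3×295.8 = -14278.02
Denominator: √[(106558.2 − 90781.69)(102839.04 − 87497.64)] = √[15776.51 × 15341.4] = 15557.4339
r = -14278.02 / 15557.4339 ≈ -0.918

-0.918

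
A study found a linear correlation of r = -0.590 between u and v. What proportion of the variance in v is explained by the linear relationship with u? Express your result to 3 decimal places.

r² = (-0.590)² = 0.348

0.348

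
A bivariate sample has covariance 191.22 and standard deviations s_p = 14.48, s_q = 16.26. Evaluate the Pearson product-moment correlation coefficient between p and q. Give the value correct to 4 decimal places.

0.8122

r = Cov(p,q) / (s_p · s_q) = 191.22 / (14.48 × 16.26)
  = 191.22 / 235.4448 ≈ 0.8122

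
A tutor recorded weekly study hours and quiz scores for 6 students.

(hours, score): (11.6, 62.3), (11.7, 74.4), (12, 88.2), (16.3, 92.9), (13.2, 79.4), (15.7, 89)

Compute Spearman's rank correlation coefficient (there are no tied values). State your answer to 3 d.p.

0.943

Rank hours: 1, 2, 3, 6, 4, 5
Rank score: 1, 2, 4, 6, 3, 5
d = rank(hours) − rank(score): 0, 0, -1, 0, 1, 0; Σd² = 2
ρ = 1 − 6Σd² / [n(n²−1)] = 1 − 6×2 / (6×35) = 1 − 12/210 ≈ 0.943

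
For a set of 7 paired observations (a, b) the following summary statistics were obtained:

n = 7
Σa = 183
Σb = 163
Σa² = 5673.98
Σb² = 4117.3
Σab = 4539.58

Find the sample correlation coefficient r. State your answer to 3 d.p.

r = (nΣab − ΣaΣb) / √[(nΣa² − (Σa)²)(nΣb² − (Σb)²)]
Numerator: 7×4539.58 − 183×163 = 1948.06
Denominator: √[(39717.86 − 33489)(28821.1 − 26569)] = √[6228.86 × 2252.1] = 3745.3993
r = 1948.06 / 3745.3993 ≈ 0.520

0.520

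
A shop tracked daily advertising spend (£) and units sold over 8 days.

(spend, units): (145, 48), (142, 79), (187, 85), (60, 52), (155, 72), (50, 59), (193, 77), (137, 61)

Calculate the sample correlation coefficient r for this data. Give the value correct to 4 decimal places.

n = 8, Σx = 1069, Σy = 533, Σx² = 162301, Σy² = 36789, Σxy = 74521
nΣxy − ΣxΣy = 596168 − 569777 = 26391
nΣx² − (Σx)² = 1298408 − 1142761 = 155647; nΣy² − (Σy)² = 294312 − 284089 = 10223
r = 26391 / √(155647 × 10223) = 26391 / 39889.5886 ≈ 0.6616

0.6616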